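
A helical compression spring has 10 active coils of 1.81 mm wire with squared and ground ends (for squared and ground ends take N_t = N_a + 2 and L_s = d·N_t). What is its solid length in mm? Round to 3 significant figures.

21.7 mm

squared and ground ends: N_t = N_a + 2 = 10 + 2 = 12
L_s = d·N_t = 1.81 × 12 = 21.72 mm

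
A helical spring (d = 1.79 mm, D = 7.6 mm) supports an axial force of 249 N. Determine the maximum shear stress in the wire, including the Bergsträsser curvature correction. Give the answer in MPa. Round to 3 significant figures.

1140 MPa

Spring index C = D/d = 7.6/1.79 = 4.2458
K_B = (4C+2)/(4C−3) = 18.983/13.983 = 1.3576
τ₀ = 8FD/(πd³) = 8·249·7.6/(π·1.79³) = 15139.2/18.018 = 840.22 MPa
τ_max = K·τ₀ = 1.3576 × 840.22 = 1140.7 MPa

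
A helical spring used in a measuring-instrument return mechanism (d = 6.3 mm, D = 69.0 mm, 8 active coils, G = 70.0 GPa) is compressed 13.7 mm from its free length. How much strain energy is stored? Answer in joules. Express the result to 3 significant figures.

k = Gd⁴/(8D³N_a) = (70.0×10³)(6.3⁴)/(8·69.0³·8) = 5.2448 N/mm
U = ½kδ² = 0.5 × 5.2448 × 13.7² = 492.2 N·mm = 0.4922 J

0.492 J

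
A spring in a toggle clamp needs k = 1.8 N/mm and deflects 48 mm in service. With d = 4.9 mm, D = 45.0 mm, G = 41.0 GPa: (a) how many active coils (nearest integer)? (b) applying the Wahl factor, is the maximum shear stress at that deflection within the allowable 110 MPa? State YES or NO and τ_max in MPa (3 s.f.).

(a) 18 coils; (b) YES, τ_max = 97.6 MPa

N_a = Gd⁴/(8D³k) = (41.0×10³)(4.9⁴)/(8·45.0³·1.8) = 18.01 → N_a = 18
Actual rate k = Gd⁴/(8D³·18) = 1.8012 N/mm
Working load F = kδ = 1.8012·48 = 86.459 N
C = 45.0/4.9 = 9.1837; K_W = (4C−1)/(4C−4)+0.615/C = 1.1586
τ_max = K_W·8FD/(πd³) = 1.1586·84.212 = 97.569 MPa
τ_max ≤ 110 MPa → acceptable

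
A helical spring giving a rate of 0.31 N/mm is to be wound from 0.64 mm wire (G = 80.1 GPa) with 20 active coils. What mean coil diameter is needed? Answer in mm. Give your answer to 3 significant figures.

D = (Gd⁴/(8N_a·k))^(1/3) = (80.1×10³·0.64⁴/(8·20·0.31))^(1/3)
  = (270.939)^(1/3) = 6.4708 mm

6.47 mm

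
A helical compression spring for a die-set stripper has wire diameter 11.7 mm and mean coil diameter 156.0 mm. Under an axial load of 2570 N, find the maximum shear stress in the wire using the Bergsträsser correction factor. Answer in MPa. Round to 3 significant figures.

Spring index C = D/d = 156.0/11.7 = 13.3333
K_B = (4C+2)/(4C−3) = 55.333/50.333 = 1.0993
τ₀ = 8FD/(πd³) = 8·2570·156.0/(π·11.7³) = 3.20736e+06/5031.6 = 637.44 MPa
τ_max = K·τ₀ = 1.0993 × 637.44 = 700.76 MPa

701 MPa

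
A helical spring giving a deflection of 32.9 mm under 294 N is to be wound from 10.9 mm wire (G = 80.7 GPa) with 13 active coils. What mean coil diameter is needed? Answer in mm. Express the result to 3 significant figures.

Required rate k = F/δ = 294/32.9 = 8.9362 N/mm
D = (Gd⁴/(8N_a·k))^(1/3) = (80.7×10³·10.9⁴/(8·13·8.9362))^(1/3)
  = (1.22573e+06)^(1/3) = 107.0200 mm

107 mm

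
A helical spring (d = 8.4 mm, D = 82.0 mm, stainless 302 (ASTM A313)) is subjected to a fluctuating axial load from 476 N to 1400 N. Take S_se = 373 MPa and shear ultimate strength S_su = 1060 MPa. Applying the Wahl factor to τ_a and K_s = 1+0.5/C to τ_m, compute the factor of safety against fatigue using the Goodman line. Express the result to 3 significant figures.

1.21

C = D/d = 82.0/8.4 = 9.7619; K_W = (4C−1)/(4C−4)+0.615/C = 1.1486; K_s = 1+0.5/C = 1.0512
F_a = (F_max−F_min)/2 = 462 N; F_m = (F_max+F_min)/2 = 938 N
τ_a = K_W·8F_aD/(πd³) = 1.1486 × 162.76 = 186.95 MPa
τ_m = K_s·8F_mD/(πd³) = 1.0512 × 330.46 = 347.39 MPa
Goodman: 1/n_f = τ_a/S_se + τ_m/S_su = 186.95/373 + 347.39/1060 = 0.50121 + 0.32772 = 0.82893
n_f = 1/0.82893 = 1.206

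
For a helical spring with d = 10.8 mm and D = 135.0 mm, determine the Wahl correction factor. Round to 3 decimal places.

1.114

C = D/d = 135.0/10.8 = 12.5000
K_W = (4C−1)/(4C−4) + 0.615/C = 49.000/46.000 + 0.0492 = 1.1144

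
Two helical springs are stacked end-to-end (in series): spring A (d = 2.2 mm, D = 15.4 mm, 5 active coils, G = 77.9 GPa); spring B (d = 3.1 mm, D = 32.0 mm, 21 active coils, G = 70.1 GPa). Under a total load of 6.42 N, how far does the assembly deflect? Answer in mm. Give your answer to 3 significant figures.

k_A = Gd⁴/(8D³N_a) = (77.9×10³)(2.2⁴)/(8·15.4³·5) = 12.491 N/mm
k_B = Gd⁴/(8D³N_a) = (70.1×10³)(3.1⁴)/(8·32.0³·21) = 1.176 N/mm
Series: 1/k_eq = 1/12.491 + 1/1.176 = 0.9304; k_eq = 1.0748 N/mm
δ = F/k_eq = 6.42/1.0748 = 5.9732 mm

5.97 mm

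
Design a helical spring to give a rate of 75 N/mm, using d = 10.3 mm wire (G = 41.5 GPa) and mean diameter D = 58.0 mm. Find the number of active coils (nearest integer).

4

N_a = Gd⁴/(8D³k) = (41.5×10³ × 10.3⁴)/(8 × 58.0³ × 75)
    = 4.67086e+08 / 1.17067e+08 = 3.99 → 4 coils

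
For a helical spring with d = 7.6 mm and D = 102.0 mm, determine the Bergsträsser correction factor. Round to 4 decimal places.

1.0987

C = D/d = 102.0/7.6 = 13.4211
K_B = (4C+2)/(4C−3) = 55.684/50.684 = 1.0987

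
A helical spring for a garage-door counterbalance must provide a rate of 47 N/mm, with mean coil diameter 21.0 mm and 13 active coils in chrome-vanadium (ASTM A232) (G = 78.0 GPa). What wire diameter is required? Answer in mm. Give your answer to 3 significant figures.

d = (8D³N_a·k / G)^(1/4) = (8·21.0³·13·47 / (78.0×10³))^0.25
  = (580.36)^0.25 = 4.9082 mm

4.91 mm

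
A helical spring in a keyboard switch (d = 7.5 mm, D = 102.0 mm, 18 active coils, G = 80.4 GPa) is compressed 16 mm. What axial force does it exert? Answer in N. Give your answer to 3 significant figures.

26.6 N

k = Gd⁴/(8D³N_a) = (80.4×10³)(7.5⁴)/(8·102.0³·18) = 1.6647 N/mm
F = k·δ = 1.6647 × 16 = 26.635 N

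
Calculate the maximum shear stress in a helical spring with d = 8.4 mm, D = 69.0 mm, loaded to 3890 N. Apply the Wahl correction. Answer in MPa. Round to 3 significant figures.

Spring index C = D/d = 69.0/8.4 = 8.2143
K_W = (4C−1)/(4C−4) + 0.615/C = 31.857/28.857 + 0.0749 = 1.1788
τ₀ = 8FD/(πd³) = 8·3890·69.0/(π·8.4³) = 2.14728e+06/1862 = 1153.2 MPa
τ_max = K·τ₀ = 1.1788 × 1153.2 = 1359.4 MPa

1360 MPa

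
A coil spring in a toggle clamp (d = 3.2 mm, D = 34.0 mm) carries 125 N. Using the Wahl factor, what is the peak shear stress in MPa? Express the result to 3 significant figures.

375 MPa

Spring index C = D/d = 34.0/3.2 = 10.6250
K_W = (4C−1)/(4C−4) + 0.615/C = 41.500/38.500 + 0.0579 = 1.1358
τ₀ = 8FD/(πd³) = 8·125·34.0/(π·3.2³) = 34000/102.94 = 330.28 MPa
τ_max = K·τ₀ = 1.1358 × 330.28 = 375.13 MPa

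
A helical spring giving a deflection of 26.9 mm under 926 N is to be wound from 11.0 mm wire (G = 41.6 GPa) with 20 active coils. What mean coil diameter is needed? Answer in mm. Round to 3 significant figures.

Required rate k = F/δ = 926/26.9 = 34.424 N/mm
D = (Gd⁴/(8N_a·k))^(1/3) = (41.6×10³·11.0⁴/(8·20·34.424))^(1/3)
  = (110582)^(1/3) = 47.9986 mm

48.0 mm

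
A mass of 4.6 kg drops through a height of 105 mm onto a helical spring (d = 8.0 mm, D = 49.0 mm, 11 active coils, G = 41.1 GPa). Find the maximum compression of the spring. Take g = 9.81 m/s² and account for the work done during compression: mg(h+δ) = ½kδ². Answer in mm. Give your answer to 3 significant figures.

k = Gd⁴/(8D³N_a) = (41.1×10³)(8.0⁴)/(8·49.0³·11) = 16.26 N/mm
W = mg = 4.6 × 9.81 = 45.126 N
½kδ² − Wδ − Wh = 0 → δ = (W + √(W² + 2kWh))/k
δ = (45.126 + √(2036.4 + 154091))/16.26 = (45.126 + 395.13)/16.26 = 27.075 mm

27.1 mm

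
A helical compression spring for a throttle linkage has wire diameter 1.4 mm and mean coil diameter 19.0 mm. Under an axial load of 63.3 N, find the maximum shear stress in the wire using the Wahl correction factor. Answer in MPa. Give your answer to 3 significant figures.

1230 MPa

Spring index C = D/d = 19.0/1.4 = 13.5714
K_W = (4C−1)/(4C−4) + 0.615/C = 53.286/50.286 + 0.0453 = 1.1050
τ₀ = 8FD/(πd³) = 8·63.3·19.0/(π·1.4³) = 9621.6/8.6205 = 1116.1 MPa
τ_max = K·τ₀ = 1.1050 × 1116.1 = 1233.3 MPa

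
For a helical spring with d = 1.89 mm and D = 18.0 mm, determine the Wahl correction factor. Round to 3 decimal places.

1.153

C = D/d = 18.0/1.89 = 9.5238
K_W = (4C−1)/(4C−4) + 0.615/C = 37.095/34.095 + 0.0646 = 1.1526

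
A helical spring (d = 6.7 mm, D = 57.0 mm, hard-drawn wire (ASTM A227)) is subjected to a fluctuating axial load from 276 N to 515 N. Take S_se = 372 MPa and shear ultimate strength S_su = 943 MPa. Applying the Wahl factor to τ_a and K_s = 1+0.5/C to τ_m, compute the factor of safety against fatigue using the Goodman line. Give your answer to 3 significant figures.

C = D/d = 57.0/6.7 = 8.5075; K_W = (4C−1)/(4C−4)+0.615/C = 1.1722; K_s = 1+0.5/C = 1.0588
F_a = (F_max−F_min)/2 = 119.5 N; F_m = (F_max+F_min)/2 = 395.5 N
τ_a = K_W·8F_aD/(πd³) = 1.1722 × 57.671 = 67.602 MPa
τ_m = K_s·8F_mD/(πd³) = 1.0588 × 190.87 = 202.09 MPa
Goodman: 1/n_f = τ_a/S_se + τ_m/S_su = 67.602/372 + 202.09/943 = 0.18172 + 0.21430 = 0.39603
n_f = 1/0.39603 = 2.525

2.53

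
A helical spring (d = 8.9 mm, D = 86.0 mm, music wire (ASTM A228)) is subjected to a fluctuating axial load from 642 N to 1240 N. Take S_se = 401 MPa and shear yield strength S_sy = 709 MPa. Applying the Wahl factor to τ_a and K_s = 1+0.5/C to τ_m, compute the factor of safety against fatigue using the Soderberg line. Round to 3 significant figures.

C = D/d = 86.0/8.9 = 9.6629; K_W = (4C−1)/(4C−4)+0.615/C = 1.1502; K_s = 1+0.5/C = 1.0517
F_a = (F_max−F_min)/2 = 299 N; F_m = (F_max+F_min)/2 = 941 N
τ_a = K_W·8F_aD/(πd³) = 1.1502 × 92.884 = 106.84 MPa
τ_m = K_s·8F_mD/(πd³) = 1.0517 × 292.32 = 307.45 MPa
Soderberg: 1/n_f = τ_a/S_se + τ_m/S_sy = 106.84/401 + 307.45/709 = 0.26643 + 0.43363 = 0.70006
n_f = 1/0.70006 = 1.428

1.43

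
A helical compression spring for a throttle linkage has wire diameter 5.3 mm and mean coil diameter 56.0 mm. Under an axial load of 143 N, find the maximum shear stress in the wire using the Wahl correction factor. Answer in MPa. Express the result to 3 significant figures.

Spring index C = D/d = 56.0/5.3 = 10.5660
K_W = (4C−1)/(4C−4) + 0.615/C = 41.264/38.264 + 0.0582 = 1.1366
τ₀ = 8FD/(πd³) = 8·143·56.0/(π·5.3³) = 64064/467.71 = 136.97 MPa
τ_max = K·τ₀ = 1.1366 × 136.97 = 155.69 MPa

156 MPa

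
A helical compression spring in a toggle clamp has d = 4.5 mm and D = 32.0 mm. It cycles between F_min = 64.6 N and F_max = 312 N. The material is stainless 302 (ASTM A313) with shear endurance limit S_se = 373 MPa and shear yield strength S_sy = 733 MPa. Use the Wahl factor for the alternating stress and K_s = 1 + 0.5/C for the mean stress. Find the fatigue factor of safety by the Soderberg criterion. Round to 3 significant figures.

1.65

C = D/d = 32.0/4.5 = 7.1111; K_W = (4C−1)/(4C−4)+0.615/C = 1.2092; K_s = 1+0.5/C = 1.0703
F_a = (F_max−F_min)/2 = 123.7 N; F_m = (F_max+F_min)/2 = 188.3 N
τ_a = K_W·8F_aD/(πd³) = 1.2092 × 110.62 = 133.76 MPa
τ_m = K_s·8F_mD/(πd³) = 1.0703 × 168.38 = 180.22 MPa
Soderberg: 1/n_f = τ_a/S_se + τ_m/S_sy = 133.76/373 + 180.22/733 = 0.35860 + 0.24587 = 0.60448
n_f = 1/0.60448 = 1.654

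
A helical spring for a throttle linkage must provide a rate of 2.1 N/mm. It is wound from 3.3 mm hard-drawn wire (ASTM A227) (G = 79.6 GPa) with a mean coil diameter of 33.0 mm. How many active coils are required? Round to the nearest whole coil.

16

N_a = Gd⁴/(8D³k) = (79.6×10³ × 3.3⁴)/(8 × 33.0³ × 2.1)
    = 9.43993e+06 / 603742 = 15.64 → 16 coils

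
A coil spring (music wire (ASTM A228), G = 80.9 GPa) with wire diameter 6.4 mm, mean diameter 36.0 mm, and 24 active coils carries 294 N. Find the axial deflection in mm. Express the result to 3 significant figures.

19.4 mm

k = Gd⁴/(8D³N_a) = (80.9×10³)(6.4⁴)/(8·36.0³·24) = 15.152 N/mm
δ = F/k = 294 / 15.152 = 19.404 mm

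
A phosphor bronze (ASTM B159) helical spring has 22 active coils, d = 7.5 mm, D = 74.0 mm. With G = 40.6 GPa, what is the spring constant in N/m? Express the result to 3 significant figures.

1800 N/m

k = Gd⁴/(8D³N_a) = (40.6×10³ × 7.5⁴) / (8 × 74.0³ × 22)
  = 1.28461e+08 / 7.13194e+07 = 1.8012 N/mm = 1801.2 N/m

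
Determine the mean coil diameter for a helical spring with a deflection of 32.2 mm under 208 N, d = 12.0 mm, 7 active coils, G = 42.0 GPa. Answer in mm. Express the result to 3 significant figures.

Required rate k = F/δ = 208/32.2 = 6.4596 N/mm
D = (Gd⁴/(8N_a·k))^(1/3) = (42.0×10³·12.0⁴/(8·7·6.4596))^(1/3)
  = (2.40757e+06)^(1/3) = 134.0272 mm

134 mm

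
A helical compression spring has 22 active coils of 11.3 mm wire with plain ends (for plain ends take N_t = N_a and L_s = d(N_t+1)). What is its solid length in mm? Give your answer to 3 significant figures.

plain ends: N_t = N_a = 22
L_s = d·(N_t+1) = 11.3 × 23 = 259.9 mm

260 mm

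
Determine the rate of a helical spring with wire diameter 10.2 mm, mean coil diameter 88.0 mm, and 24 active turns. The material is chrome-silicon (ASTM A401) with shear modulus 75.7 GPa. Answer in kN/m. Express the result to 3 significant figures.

k = Gd⁴/(8D³N_a) = (75.7×10³ × 10.2⁴) / (8 × 88.0³ × 24)
  = 8.19401e+08 / 1.30843e+08 = 6.2625 N/mm

6.26 kN/m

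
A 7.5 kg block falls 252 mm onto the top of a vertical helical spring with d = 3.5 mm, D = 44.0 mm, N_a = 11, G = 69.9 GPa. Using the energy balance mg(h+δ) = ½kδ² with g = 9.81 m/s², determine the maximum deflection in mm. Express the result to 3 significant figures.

224 mm

k = Gd⁴/(8D³N_a) = (69.9×10³)(3.5⁴)/(8·44.0³·11) = 1.3993 N/mm
W = mg = 7.5 × 9.81 = 73.575 N
½kδ² − Wδ − Wh = 0 → δ = (W + √(W² + 2kWh))/k
δ = (73.575 + √(5413.3 + 51888.3))/1.3993 = (73.575 + 239.38)/1.3993 = 223.65 mm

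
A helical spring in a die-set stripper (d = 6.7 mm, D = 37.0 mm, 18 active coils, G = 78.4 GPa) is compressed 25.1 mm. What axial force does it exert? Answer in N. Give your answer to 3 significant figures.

k = Gd⁴/(8D³N_a) = (78.4×10³)(6.7⁴)/(8·37.0³·18) = 21.659 N/mm
F = k·δ = 21.659 × 25.1 = 543.65 N

544 N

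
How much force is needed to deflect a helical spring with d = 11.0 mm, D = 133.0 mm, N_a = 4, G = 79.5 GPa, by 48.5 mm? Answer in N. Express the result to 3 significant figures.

k = Gd⁴/(8D³N_a) = (79.5×10³)(11.0⁴)/(8·133.0³·4) = 15.461 N/mm
F = k·δ = 15.461 × 48.5 = 749.85 N

750 N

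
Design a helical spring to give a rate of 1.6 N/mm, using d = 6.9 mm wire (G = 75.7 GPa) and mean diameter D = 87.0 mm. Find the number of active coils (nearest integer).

N_a = Gd⁴/(8D³k) = (75.7×10³ × 6.9⁴)/(8 × 87.0³ × 1.6)
    = 1.7159e+08 / 8.42884e+06 = 20.36 → 20 coils

20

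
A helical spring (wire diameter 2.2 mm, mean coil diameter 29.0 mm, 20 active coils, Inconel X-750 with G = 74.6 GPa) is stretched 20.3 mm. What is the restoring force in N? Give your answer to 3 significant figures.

9.09 N

k = Gd⁴/(8D³N_a) = (74.6×10³)(2.2⁴)/(8·29.0³·20) = 0.44783 N/mm
F = k·δ = 0.44783 × 20.3 = 9.091 N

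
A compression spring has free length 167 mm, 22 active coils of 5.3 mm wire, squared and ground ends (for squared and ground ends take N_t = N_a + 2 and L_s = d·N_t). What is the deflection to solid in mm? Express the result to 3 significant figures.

39.8 mm

N_t = 24; L_s = 5.3·24 = 127.2 mm
δ_solid = L₀ − L_s = 167 − 127.2 = 39.8 mm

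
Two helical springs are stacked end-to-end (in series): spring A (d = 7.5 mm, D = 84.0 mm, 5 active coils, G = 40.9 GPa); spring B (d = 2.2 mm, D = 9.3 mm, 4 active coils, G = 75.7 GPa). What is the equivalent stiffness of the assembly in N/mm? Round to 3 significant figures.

5.06 N/mm

k_A = Gd⁴/(8D³N_a) = (40.9×10³)(7.5⁴)/(8·84.0³·5) = 5.4585 N/mm
k_B = Gd⁴/(8D³N_a) = (75.7×10³)(2.2⁴)/(8·9.3³·4) = 68.895 N/mm
Series: 1/k_eq = 1/5.4585 + 1/68.895 = 0.19772; k_eq = 5.0577 N/mm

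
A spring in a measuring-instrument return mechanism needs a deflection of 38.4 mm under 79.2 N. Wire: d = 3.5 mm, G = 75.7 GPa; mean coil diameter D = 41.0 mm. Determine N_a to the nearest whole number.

Required rate k = F/δ = 79.2/38.4 = 2.0625 N/mm
N_a = Gd⁴/(8D³k) = (75.7×10³ × 3.5⁴)/(8 × 41.0³ × 2.0625)
    = 1.13597e+07 / 1.1372e+06 = 9.989 → 10 coils

10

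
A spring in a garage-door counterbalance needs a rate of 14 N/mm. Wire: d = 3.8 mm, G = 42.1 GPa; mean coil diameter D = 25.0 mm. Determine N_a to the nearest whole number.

N_a = Gd⁴/(8D³k) = (42.1×10³ × 3.8⁴)/(8 × 25.0³ × 14)
    = 8.77842e+06 / 1.75e+06 = 5.016 → 5 coils

5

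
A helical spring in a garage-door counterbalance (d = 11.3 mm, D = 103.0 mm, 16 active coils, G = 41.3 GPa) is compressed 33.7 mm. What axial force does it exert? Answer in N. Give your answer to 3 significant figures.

k = Gd⁴/(8D³N_a) = (41.3×10³)(11.3⁴)/(8·103.0³·16) = 4.8144 N/mm
F = k·δ = 4.8144 × 33.7 = 162.25 N

162 N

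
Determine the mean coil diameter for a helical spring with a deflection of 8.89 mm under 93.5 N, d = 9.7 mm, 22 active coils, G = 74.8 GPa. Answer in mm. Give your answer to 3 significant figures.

Required rate k = F/δ = 93.5/8.89 = 10.517 N/mm
D = (Gd⁴/(8N_a·k))^(1/3) = (74.8×10³·9.7⁴/(8·22·10.517))^(1/3)
  = (357739)^(1/3) = 70.9886 mm

71.0 mm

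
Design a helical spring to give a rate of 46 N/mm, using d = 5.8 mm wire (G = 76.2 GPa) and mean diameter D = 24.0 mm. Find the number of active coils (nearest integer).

17

N_a = Gd⁴/(8D³k) = (76.2×10³ × 5.8⁴)/(8 × 24.0³ × 46)
    = 8.62317e+07 / 5.08723e+06 = 16.95 → 17 coils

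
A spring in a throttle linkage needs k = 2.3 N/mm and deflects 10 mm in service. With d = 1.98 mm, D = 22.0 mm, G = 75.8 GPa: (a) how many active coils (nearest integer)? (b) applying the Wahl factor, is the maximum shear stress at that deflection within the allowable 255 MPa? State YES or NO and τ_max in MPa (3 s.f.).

N_a = Gd⁴/(8D³k) = (75.8×10³)(1.98⁴)/(8·22.0³·2.3) = 5.946 → N_a = 6
Actual rate k = Gd⁴/(8D³·6) = 2.2794 N/mm
Working load F = kδ = 2.2794·10 = 22.794 N
C = 22.0/1.98 = 11.1111; K_W = (4C−1)/(4C−4)+0.615/C = 1.1295
τ_max = K_W·8FD/(πd³) = 1.1295·164.51 = 185.82 MPa
τ_max ≤ 255 MPa → acceptable

(a) 6 coils; (b) YES, τ_max = 186 MPa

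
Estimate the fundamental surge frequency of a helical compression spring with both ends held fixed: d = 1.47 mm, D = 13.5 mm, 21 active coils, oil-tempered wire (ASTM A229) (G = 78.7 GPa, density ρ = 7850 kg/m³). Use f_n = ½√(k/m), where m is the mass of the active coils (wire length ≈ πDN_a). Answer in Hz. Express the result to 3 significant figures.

137 Hz

k = Gd⁴/(8D³N_a) = (78.7×10³)(1.47⁴)/(8·13.5³·21) = 0.88906 N/mm = 889.06 N/m
Wire length L = πDN_a = π·13.5·21 = 890.64 mm
m = ρ·(πd²/4)·L = 7850 × 1.6972×10⁻⁶ m² × 0.89064 m = 0.011866 kg
f_n = ½√(k/m) = 0.5·√(889.06/0.011866) = 0.5·√(74927) = 136.86 Hz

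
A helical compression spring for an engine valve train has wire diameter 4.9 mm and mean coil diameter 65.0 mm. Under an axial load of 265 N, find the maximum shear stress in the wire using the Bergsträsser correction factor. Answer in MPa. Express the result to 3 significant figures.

410 MPa

Spring index C = D/d = 65.0/4.9 = 13.2653
K_B = (4C+2)/(4C−3) = 55.061/50.061 = 1.0999
τ₀ = 8FD/(πd³) = 8·265·65.0/(π·4.9³) = 137800/369.61 = 372.83 MPa
τ_max = K·τ₀ = 1.0999 × 372.83 = 410.07 MPa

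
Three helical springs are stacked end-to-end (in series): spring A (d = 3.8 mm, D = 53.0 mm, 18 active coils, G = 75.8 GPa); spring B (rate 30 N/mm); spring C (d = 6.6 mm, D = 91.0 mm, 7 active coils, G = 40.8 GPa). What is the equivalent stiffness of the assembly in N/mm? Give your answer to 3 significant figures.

0.517 N/mm

k_A = Gd⁴/(8D³N_a) = (75.8×10³)(3.8⁴)/(8·53.0³·18) = 0.73725 N/mm
k_C = Gd⁴/(8D³N_a) = (40.8×10³)(6.6⁴)/(8·91.0³·7) = 1.8345 N/mm
Series: 1/k_eq = 1/0.73725 + 1/30 + 1/1.8345 = 1.9348; k_eq = 0.51684 N/mm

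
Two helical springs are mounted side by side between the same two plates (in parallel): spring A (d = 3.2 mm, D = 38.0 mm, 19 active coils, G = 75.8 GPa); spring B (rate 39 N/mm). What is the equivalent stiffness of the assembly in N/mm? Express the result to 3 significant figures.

k_A = Gd⁴/(8D³N_a) = (75.8×10³)(3.2⁴)/(8·38.0³·19) = 0.95296 N/mm
Parallel: k_eq = 0.95296 + 39 = 39.953 N/mm

40.0 N/mm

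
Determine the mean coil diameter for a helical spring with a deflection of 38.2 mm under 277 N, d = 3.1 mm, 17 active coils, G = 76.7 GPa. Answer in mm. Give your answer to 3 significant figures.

Required rate k = F/δ = 277/38.2 = 7.2513 N/mm
D = (Gd⁴/(8N_a·k))^(1/3) = (76.7×10³·3.1⁴/(8·17·7.2513))^(1/3)
  = (7182.69)^(1/3) = 19.2943 mm

19.3 mm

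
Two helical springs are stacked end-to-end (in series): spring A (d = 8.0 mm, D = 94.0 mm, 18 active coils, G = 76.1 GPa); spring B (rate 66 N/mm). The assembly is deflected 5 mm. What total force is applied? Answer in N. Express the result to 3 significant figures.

k_A = Gd⁴/(8D³N_a) = (76.1×10³)(8.0⁴)/(8·94.0³·18) = 2.6061 N/mm
Series: 1/k_eq = 1/2.6061 + 1/66 = 0.39886; k_eq = 2.5071 N/mm
F = k_eq·δ = 2.5071·5 = 12.536 N

12.5 N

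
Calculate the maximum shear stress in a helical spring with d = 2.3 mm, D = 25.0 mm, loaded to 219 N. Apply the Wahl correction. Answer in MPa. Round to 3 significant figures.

1300 MPa

Spring index C = D/d = 25.0/2.3 = 10.8696
K_W = (4C−1)/(4C−4) + 0.615/C = 42.478/39.478 + 0.0566 = 1.1326
τ₀ = 8FD/(πd³) = 8·219·25.0/(π·2.3³) = 43800/38.224 = 1145.9 MPa
τ_max = K·τ₀ = 1.1326 × 1145.9 = 1297.8 MPa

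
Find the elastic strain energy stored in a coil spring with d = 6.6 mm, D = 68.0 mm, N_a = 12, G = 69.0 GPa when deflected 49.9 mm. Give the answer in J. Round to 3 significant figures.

k = Gd⁴/(8D³N_a) = (69.0×10³)(6.6⁴)/(8·68.0³·12) = 4.3374 N/mm
U = ½kδ² = 0.5 × 4.3374 × 49.9² = 5400.1 N·mm = 5.4001 J

5.40 J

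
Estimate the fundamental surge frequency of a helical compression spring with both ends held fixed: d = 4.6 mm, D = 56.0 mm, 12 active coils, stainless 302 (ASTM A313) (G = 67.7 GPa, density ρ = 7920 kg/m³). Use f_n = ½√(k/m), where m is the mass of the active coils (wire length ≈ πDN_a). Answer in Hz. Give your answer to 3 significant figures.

40.2 Hz

k = Gd⁴/(8D³N_a) = (67.7×10³)(4.6⁴)/(8·56.0³·12) = 1.798 N/mm = 1798 N/m
Wire length L = πDN_a = π·56.0·12 = 2111.2 mm
m = ρ·(πd²/4)·L = 7920 × 16.619×10⁻⁶ m² × 2.1112 m = 0.27788 kg
f_n = ½√(k/m) = 0.5·√(1798/0.27788) = 0.5·√(6470.5) = 40.22 Hz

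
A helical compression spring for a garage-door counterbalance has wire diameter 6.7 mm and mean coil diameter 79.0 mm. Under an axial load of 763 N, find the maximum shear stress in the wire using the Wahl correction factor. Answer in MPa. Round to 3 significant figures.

572 MPa

Spring index C = D/d = 79.0/6.7 = 11.7910
K_W = (4C−1)/(4C−4) + 0.615/C = 46.164/43.164 + 0.0522 = 1.1217
τ₀ = 8FD/(πd³) = 8·763·79.0/(π·6.7³) = 482216/944.87 = 510.35 MPa
τ_max = K·τ₀ = 1.1217 × 510.35 = 572.44 MPa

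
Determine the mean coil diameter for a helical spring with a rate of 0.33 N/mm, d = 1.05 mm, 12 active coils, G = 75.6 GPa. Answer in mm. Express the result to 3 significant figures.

D = (Gd⁴/(8N_a·k))^(1/3) = (75.6×10³·1.05⁴/(8·12·0.33))^(1/3)
  = (2900.64)^(1/3) = 14.2615 mm

14.3 mm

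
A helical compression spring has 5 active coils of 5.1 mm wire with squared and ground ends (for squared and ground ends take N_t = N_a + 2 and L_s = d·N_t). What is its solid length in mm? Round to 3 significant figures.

35.7 mm

squared and ground ends: N_t = N_a + 2 = 5 + 2 = 7
L_s = d·N_t = 5.1 × 7 = 35.7 mm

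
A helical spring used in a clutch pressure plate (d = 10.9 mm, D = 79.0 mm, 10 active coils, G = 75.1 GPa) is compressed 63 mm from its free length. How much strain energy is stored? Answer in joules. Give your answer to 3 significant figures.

53.3 J

k = Gd⁴/(8D³N_a) = (75.1×10³)(10.9⁴)/(8·79.0³·10) = 26.877 N/mm
U = ½kδ² = 0.5 × 26.877 × 63² = 53337 N·mm = 53.337 J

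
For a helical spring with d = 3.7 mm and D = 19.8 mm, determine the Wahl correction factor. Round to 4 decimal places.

1.2873

C = D/d = 19.8/3.7 = 5.3514
K_W = (4C−1)/(4C−4) + 0.615/C = 20.405/17.405 + 0.1149 = 1.2873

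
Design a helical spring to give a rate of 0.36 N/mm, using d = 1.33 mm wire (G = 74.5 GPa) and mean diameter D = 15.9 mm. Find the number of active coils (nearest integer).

N_a = Gd⁴/(8D³k) = (74.5×10³ × 1.33⁴)/(8 × 15.9³ × 0.36)
    = 233111 / 11576.7 = 20.14 → 20 coils

20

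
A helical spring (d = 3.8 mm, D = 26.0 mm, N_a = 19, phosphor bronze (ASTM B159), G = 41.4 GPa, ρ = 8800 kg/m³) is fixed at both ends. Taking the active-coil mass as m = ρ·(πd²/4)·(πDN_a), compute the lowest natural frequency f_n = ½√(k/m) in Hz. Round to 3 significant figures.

k = Gd⁴/(8D³N_a) = (41.4×10³)(3.8⁴)/(8·26.0³·19) = 3.2313 N/mm = 3231.3 N/m
Wire length L = πDN_a = π·26.0·19 = 1551.9 mm
m = ρ·(πd²/4)·L = 8800 × 11.341×10⁻⁶ m² × 1.5519 m = 0.15489 kg
f_n = ½√(k/m) = 0.5·√(3231.3/0.15489) = 0.5·√(20862) = 72.218 Hz

72.2 Hz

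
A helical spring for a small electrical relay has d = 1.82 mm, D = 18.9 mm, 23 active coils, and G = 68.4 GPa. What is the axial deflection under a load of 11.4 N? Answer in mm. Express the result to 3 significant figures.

18.9 mm

k = Gd⁴/(8D³N_a) = (68.4×10³)(1.82⁴)/(8·18.9³·23) = 0.60414 N/mm
δ = F/k = 11.4 / 0.60414 = 18.87 mm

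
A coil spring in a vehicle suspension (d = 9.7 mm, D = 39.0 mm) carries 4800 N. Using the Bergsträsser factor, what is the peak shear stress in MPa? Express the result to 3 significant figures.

Spring index C = D/d = 39.0/9.7 = 4.0206
K_B = (4C+2)/(4C−3) = 18.082/13.082 = 1.3822
τ₀ = 8FD/(πd³) = 8·4800·39.0/(π·9.7³) = 1.4976e+06/2867.2 = 522.31 MPa
τ_max = K·τ₀ = 1.3822 × 522.31 = 721.94 MPa

722 MPa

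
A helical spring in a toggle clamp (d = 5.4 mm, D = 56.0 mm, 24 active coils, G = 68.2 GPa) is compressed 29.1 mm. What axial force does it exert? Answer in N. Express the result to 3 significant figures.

50.0 N

k = Gd⁴/(8D³N_a) = (68.2×10³)(5.4⁴)/(8·56.0³·24) = 1.7199 N/mm
F = k·δ = 1.7199 × 29.1 = 50.048 N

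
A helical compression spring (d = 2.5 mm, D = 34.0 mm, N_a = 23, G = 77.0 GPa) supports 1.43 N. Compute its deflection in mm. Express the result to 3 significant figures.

k = Gd⁴/(8D³N_a) = (77.0×10³)(2.5⁴)/(8·34.0³·23) = 0.41591 N/mm
δ = F/k = 1.43 / 0.41591 = 3.4383 mm

3.44 mm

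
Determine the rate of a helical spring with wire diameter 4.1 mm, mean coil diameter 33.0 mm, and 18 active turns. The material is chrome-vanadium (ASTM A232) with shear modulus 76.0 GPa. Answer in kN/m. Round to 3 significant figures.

4.15 kN/m

k = Gd⁴/(8D³N_a) = (76.0×10³ × 4.1⁴) / (8 × 33.0³ × 18)
  = 2.14758e+07 / 5.17493e+06 = 4.15 N/mm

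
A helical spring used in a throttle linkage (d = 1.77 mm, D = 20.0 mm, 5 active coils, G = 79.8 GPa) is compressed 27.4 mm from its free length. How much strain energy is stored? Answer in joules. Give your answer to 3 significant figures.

k = Gd⁴/(8D³N_a) = (79.8×10³)(1.77⁴)/(8·20.0³·5) = 2.4476 N/mm
U = ½kδ² = 0.5 × 2.4476 × 27.4² = 918.79 N·mm = 0.91879 J

0.919 J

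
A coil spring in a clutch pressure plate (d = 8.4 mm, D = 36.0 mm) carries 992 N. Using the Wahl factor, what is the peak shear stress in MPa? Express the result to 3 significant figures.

Spring index C = D/d = 36.0/8.4 = 4.2857
K_W = (4C−1)/(4C−4) + 0.615/C = 16.143/13.143 + 0.1435 = 1.3718
τ₀ = 8FD/(πd³) = 8·992·36.0/(π·8.4³) = 285696/1862 = 153.43 MPa
τ_max = K·τ₀ = 1.3718 × 153.43 = 210.47 MPa

210 MPa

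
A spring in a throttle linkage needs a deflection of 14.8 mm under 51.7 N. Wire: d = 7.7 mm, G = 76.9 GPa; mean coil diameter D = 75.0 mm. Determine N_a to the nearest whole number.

Required rate k = F/δ = 51.7/14.8 = 3.4932 N/mm
N_a = Gd⁴/(8D³k) = (76.9×10³ × 7.7⁴)/(8 × 75.0³ × 3.4932)
    = 2.70327e+08 / 1.17897e+07 = 22.93 → 23 coils

23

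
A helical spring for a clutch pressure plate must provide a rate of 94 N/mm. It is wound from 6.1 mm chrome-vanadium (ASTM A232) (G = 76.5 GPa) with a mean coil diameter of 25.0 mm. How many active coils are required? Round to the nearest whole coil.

9

N_a = Gd⁴/(8D³k) = (76.5×10³ × 6.1⁴)/(8 × 25.0³ × 94)
    = 1.05921e+08 / 1.175e+07 = 9.015 → 9 coils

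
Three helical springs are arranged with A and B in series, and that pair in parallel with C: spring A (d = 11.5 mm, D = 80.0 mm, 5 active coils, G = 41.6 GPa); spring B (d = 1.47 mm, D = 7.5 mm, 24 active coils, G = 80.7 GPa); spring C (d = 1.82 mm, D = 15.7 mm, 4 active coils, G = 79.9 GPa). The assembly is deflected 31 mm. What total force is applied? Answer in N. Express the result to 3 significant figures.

347 N

k_A = Gd⁴/(8D³N_a) = (41.6×10³)(11.5⁴)/(8·80.0³·5) = 35.527 N/mm
k_B = Gd⁴/(8D³N_a) = (80.7×10³)(1.47⁴)/(8·7.5³·24) = 4.6522 N/mm
k_C = Gd⁴/(8D³N_a) = (79.9×10³)(1.82⁴)/(8·15.7³·4) = 7.0792 N/mm
Springs A,B series: k_AB = 1/(1/35.527+1/4.6522) = 4.1135 N/mm; parallel with C: k_eq = 4.1135+7.0792 = 11.193 N/mm
F = k_eq·δ = 11.193·31 = 346.97 N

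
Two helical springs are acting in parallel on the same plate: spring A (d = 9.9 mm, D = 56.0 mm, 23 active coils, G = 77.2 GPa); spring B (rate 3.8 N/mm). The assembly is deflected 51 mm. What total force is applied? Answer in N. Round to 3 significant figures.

k_A = Gd⁴/(8D³N_a) = (77.2×10³)(9.9⁴)/(8·56.0³·23) = 22.95 N/mm
Parallel: k_eq = 22.95 + 3.8 = 26.75 N/mm
F = k_eq·δ = 26.75·51 = 1364.2 N

1360 N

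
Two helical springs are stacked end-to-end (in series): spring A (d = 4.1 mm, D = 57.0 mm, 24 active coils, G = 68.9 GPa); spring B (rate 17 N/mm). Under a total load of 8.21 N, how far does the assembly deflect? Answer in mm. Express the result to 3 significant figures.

15.5 mm

k_A = Gd⁴/(8D³N_a) = (68.9×10³)(4.1⁴)/(8·57.0³·24) = 0.54756 N/mm
Series: 1/k_eq = 1/0.54756 + 1/17 = 1.8851; k_eq = 0.53047 N/mm
δ = F/k_eq = 8.21/0.53047 = 15.477 mm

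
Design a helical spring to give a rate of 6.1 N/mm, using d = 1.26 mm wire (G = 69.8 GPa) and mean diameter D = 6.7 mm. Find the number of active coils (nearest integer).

12

N_a = Gd⁴/(8D³k) = (69.8×10³ × 1.26⁴)/(8 × 6.7³ × 6.1)
    = 175929 / 14677.2 = 11.99 → 12 coils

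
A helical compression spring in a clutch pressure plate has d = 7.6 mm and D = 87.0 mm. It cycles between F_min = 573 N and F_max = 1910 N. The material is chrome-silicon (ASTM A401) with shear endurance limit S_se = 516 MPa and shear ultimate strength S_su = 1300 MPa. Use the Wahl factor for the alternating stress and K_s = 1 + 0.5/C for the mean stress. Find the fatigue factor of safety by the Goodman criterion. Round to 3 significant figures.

C = D/d = 87.0/7.6 = 11.4474; K_W = (4C−1)/(4C−4)+0.615/C = 1.1255; K_s = 1+0.5/C = 1.0437
F_a = (F_max−F_min)/2 = 668.5 N; F_m = (F_max+F_min)/2 = 1241.5 N
τ_a = K_W·8F_aD/(πd³) = 1.1255 × 337.38 = 379.73 MPa
τ_m = K_s·8F_mD/(πd³) = 1.0437 × 626.56 = 653.93 MPa
Goodman: 1/n_f = τ_a/S_se + τ_m/S_su = 379.73/516 + 653.93/1300 = 0.73590 + 0.50302 = 1.2389
n_f = 1/1.2389 = 0.8072

0.807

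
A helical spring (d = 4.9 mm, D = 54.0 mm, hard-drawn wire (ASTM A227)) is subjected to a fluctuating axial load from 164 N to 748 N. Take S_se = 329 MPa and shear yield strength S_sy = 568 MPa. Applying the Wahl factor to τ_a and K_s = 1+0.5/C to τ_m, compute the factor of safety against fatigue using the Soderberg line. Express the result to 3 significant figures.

0.464

C = D/d = 54.0/4.9 = 11.0204; K_W = (4C−1)/(4C−4)+0.615/C = 1.1307; K_s = 1+0.5/C = 1.0454
F_a = (F_max−F_min)/2 = 292 N; F_m = (F_max+F_min)/2 = 456 N
τ_a = K_W·8F_aD/(πd³) = 1.1307 × 341.29 = 385.88 MPa
τ_m = K_s·8F_mD/(πd³) = 1.0454 × 532.98 = 557.16 MPa
Soderberg: 1/n_f = τ_a/S_se + τ_m/S_sy = 385.88/329 + 557.16/568 = 1.17290 + 0.98092 = 2.1538
n_f = 1/2.1538 = 0.4643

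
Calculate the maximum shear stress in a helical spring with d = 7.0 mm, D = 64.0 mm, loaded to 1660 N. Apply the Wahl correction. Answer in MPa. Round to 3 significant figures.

914 MPa

Spring index C = D/d = 64.0/7.0 = 9.1429
K_W = (4C−1)/(4C−4) + 0.615/C = 35.571/32.571 + 0.0673 = 1.1594
τ₀ = 8FD/(πd³) = 8·1660·64.0/(π·7.0³) = 849920/1077.6 = 788.74 MPa
τ_max = K·τ₀ = 1.1594 × 788.74 = 914.44 MPa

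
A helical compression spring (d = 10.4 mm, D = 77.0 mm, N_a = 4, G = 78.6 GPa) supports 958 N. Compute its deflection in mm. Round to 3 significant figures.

15.2 mm

k = Gd⁴/(8D³N_a) = (78.6×10³)(10.4⁴)/(8·77.0³·4) = 62.941 N/mm
δ = F/k = 958 / 62.941 = 15.221 mm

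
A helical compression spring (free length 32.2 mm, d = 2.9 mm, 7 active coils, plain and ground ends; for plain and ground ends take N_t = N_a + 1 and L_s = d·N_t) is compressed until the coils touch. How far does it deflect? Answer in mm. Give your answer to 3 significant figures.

9.00 mm

N_t = 8; L_s = 2.9·8 = 23.2 mm
δ_solid = L₀ − L_s = 32.2 − 23.2 = 9 mm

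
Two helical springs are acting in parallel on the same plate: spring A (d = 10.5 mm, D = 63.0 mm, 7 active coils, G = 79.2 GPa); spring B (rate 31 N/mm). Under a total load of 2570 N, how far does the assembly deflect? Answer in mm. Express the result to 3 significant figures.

k_A = Gd⁴/(8D³N_a) = (79.2×10³)(10.5⁴)/(8·63.0³·7) = 68.75 N/mm
Parallel: k_eq = 68.75 + 31 = 99.75 N/mm
δ = F/k_eq = 2570/99.75 = 25.764 mm

25.8 mm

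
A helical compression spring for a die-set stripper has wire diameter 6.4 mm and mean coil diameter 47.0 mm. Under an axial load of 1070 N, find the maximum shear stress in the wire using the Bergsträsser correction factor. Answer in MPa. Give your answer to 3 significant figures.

581 MPa

Spring index C = D/d = 47.0/6.4 = 7.3438
K_B = (4C+2)/(4C−3) = 31.375/26.375 = 1.1896
τ₀ = 8FD/(πd³) = 8·1070·47.0/(π·6.4³) = 402320/823.55 = 488.52 MPa
τ_max = K·τ₀ = 1.1896 × 488.52 = 581.13 MPa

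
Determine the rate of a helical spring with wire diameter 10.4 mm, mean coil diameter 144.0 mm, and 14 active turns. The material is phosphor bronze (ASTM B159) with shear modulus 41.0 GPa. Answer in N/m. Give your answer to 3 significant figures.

1430 N/m

k = Gd⁴/(8D³N_a) = (41.0×10³ × 10.4⁴) / (8 × 144.0³ × 14)
  = 4.79642e+08 / 3.3443e+08 = 1.4342 N/mm = 1434.2 N/m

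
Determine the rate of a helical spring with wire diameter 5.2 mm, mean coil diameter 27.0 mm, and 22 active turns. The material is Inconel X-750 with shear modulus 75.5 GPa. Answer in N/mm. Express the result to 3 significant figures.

15.9 N/mm

k = Gd⁴/(8D³N_a) = (75.5×10³ × 5.2⁴) / (8 × 27.0³ × 22)
  = 5.52027e+07 / 3.46421e+06 = 15.935 N/mm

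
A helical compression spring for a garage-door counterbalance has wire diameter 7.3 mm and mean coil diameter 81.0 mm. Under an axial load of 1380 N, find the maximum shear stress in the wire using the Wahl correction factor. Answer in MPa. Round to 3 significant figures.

Spring index C = D/d = 81.0/7.3 = 11.0959
K_W = (4C−1)/(4C−4) + 0.615/C = 43.384/40.384 + 0.0554 = 1.1297
τ₀ = 8FD/(πd³) = 8·1380·81.0/(π·7.3³) = 894240/1222.1 = 731.7 MPa
τ_max = K·τ₀ = 1.1297 × 731.7 = 826.62 MPa

827 MPa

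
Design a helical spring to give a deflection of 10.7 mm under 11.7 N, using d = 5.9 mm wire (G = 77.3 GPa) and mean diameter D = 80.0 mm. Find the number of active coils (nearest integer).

Required rate k = F/δ = 11.7/10.7 = 1.0935 N/mm
N_a = Gd⁴/(8D³k) = (77.3×10³ × 5.9⁴)/(8 × 80.0³ × 1.0935)
    = 9.36672e+07 / 4.4788e+06 = 20.91 → 21 coils

21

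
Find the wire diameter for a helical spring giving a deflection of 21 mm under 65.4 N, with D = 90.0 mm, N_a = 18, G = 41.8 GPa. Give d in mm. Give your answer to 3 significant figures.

9.40 mm

Required rate k = F/δ = 65.4/21 = 3.1143 N/mm
d = (8D³N_a·k / G)^(1/4) = (8·90.0³·18·3.1143 / (41.8×10³))^0.25
  = (7821.2)^0.25 = 9.4041 mm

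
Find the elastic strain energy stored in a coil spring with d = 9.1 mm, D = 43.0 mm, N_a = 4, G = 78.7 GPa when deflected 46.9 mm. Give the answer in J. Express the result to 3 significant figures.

k = Gd⁴/(8D³N_a) = (78.7×10³)(9.1⁴)/(8·43.0³·4) = 212.12 N/mm
U = ½kδ² = 0.5 × 212.12 × 46.9² = 2.3329e+05 N·mm = 233.29 J

233 J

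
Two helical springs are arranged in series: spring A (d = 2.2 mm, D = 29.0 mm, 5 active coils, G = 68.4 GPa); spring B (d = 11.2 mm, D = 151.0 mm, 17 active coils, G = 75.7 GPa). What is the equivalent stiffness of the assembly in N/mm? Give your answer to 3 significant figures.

0.998 N/mm

k_A = Gd⁴/(8D³N_a) = (68.4×10³)(2.2⁴)/(8·29.0³·5) = 1.6425 N/mm
k_B = Gd⁴/(8D³N_a) = (75.7×10³)(11.2⁴)/(8·151.0³·17) = 2.5439 N/mm
Series: 1/k_eq = 1/1.6425 + 1/2.5439 = 1.0019; k_eq = 0.99806 N/mm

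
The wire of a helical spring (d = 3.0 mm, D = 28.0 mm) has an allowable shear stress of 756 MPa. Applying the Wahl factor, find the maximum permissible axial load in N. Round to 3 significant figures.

C = D/d = 28.0/3.0 = 9.3333
K_W = (4C−1)/(4C−4) + 0.615/C = 36.333/33.333 + 0.0659 = 1.1559
τ_max = K·8FD/(πd³) → F_max = τ_allow·πd³/(8DK)
F_max = 756·π·3.0³/(8·28.0·1.1559) = 64126/258.92 = 247.67 N

248 N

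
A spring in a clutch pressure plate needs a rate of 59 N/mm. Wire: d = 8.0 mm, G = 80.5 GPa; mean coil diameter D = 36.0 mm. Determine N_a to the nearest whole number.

15

N_a = Gd⁴/(8D³k) = (80.5×10³ × 8.0⁴)/(8 × 36.0³ × 59)
    = 3.29728e+08 / 2.20216e+07 = 14.97 → 15 coils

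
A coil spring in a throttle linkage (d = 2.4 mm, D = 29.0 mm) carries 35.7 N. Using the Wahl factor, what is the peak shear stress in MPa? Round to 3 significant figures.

Spring index C = D/d = 29.0/2.4 = 12.0833
K_W = (4C−1)/(4C−4) + 0.615/C = 47.333/44.333 + 0.0509 = 1.1186
τ₀ = 8FD/(πd³) = 8·35.7·29.0/(π·2.4³) = 8282.4/43.429 = 190.71 MPa
τ_max = K·τ₀ = 1.1186 × 190.71 = 213.32 MPa

213 MPa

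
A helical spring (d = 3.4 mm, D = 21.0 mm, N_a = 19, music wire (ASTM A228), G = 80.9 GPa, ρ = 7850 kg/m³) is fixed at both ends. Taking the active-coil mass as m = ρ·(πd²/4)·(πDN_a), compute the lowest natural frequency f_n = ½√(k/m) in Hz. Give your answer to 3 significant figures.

k = Gd⁴/(8D³N_a) = (80.9×10³)(3.4⁴)/(8·21.0³·19) = 7.68 N/mm = 7680 N/m
Wire length L = πDN_a = π·21.0·19 = 1253.5 mm
m = ρ·(πd²/4)·L = 7850 × 9.0792×10⁻⁶ m² × 1.2535 m = 0.089339 kg
f_n = ½√(k/m) = 0.5·√(7680/0.089339) = 0.5·√(85965) = 146.6 Hz

147 Hz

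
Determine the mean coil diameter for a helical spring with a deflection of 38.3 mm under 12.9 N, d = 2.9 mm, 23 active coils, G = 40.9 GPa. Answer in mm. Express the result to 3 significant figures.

36.0 mm

Required rate k = F/δ = 12.9/38.3 = 0.33681 N/mm
D = (Gd⁴/(8N_a·k))^(1/3) = (40.9×10³·2.9⁴/(8·23·0.33681))^(1/3)
  = (46677.4)^(1/3) = 36.0055 mm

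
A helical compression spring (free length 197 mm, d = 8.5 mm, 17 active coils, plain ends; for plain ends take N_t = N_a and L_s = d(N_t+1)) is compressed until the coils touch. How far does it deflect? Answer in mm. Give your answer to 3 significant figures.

N_t = 17; L_s = 8.5·18 = 153 mm
δ_solid = L₀ − L_s = 197 − 153 = 44 mm

44.0 mm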